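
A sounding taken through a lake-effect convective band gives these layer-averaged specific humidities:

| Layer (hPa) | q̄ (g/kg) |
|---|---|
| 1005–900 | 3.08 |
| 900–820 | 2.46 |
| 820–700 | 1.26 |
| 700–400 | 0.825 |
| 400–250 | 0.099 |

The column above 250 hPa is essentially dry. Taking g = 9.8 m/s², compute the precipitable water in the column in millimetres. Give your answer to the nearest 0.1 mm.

Precipitable water is the column-integrated vapour mass per unit area: PW = (1/g) Σ q̄ Δp, with q in kg/kg and Δp in Pa (1 kg/m² of water = 1 mm).
Layer 1005–900 hPa: Δp = 105 hPa = 10500 Pa, q̄ = 0.00308 kg/kg → 0.00308 × 10500 / 9.8 = 3.30 mm
Layer 900–820 hPa: Δp = 80 hPa = 8000 Pa, q̄ = 0.00246 kg/kg → 0.00246 × 8000 / 9.8 = 2.01 mm
Layer 820–700 hPa: Δp = 120 hPa = 12000 Pa, q̄ = 0.00126 kg/kg → 0.00126 × 12000 / 9.8 = 1.54 mm
Layer 700–400 hPa: Δp = 300 hPa = 30000 Pa, q̄ = 0.000825 kg/kg → 0.000825 × 30000 / 9.8 = 2.53 mm
Layer 400–250 hPa: Δp = 150 hPa = 15000 Pa, q̄ = 9.9e-05 kg/kg → 9.9e-05 × 15000 / 9.8 = 0.15 mm
PW = 3.30 + 2.01 + 1.54 + 2.53 + 0.15 = 9.53 ≈ 9.5 mm.

PW ≈ 9.5 mm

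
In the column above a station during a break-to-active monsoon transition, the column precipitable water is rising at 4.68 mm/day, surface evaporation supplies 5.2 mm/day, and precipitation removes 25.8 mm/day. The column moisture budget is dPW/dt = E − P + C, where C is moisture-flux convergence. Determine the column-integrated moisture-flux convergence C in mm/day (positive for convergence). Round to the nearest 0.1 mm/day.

C ≈ 25.3 mm/day

dPW/dt = +4.68 mm/day.
C = dPW/dt − E + P = (+4.68) − 5.2 + 25.8 = 25.3 mm/day.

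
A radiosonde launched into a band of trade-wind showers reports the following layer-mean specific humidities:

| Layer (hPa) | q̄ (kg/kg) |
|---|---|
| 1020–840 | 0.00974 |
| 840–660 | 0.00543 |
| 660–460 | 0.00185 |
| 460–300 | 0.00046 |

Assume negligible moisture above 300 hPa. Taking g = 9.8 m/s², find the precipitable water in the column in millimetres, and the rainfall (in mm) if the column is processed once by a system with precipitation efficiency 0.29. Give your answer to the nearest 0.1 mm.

Precipitable water is the column-integrated vapour mass per unit area: PW = (1/g) Σ q̄ Δp, with q in kg/kg and Δp in Pa (1 kg/m² of water = 1 mm).
Layer 1020–840 hPa: Δp = 180 hPa = 18000 Pa, q̄ = 0.00974 kg/kg → 0.00974 × 18000 / 9.8 = 17.89 mm
Layer 840–660 hPa: Δp = 180 hPa = 18000 Pa, q̄ = 0.00543 kg/kg → 0.00543 × 18000 / 9.8 = 9.97 mm
Layer 660–460 hPa: Δp = 200 hPa = 20000 Pa, q̄ = 0.00185 kg/kg → 0.00185 × 20000 / 9.8 = 3.78 mm
Layer 460–300 hPa: Δp = 160 hPa = 16000 Pa, q̄ = 0.00046 kg/kg → 0.00046 × 16000 / 9.8 = 0.75 mm
PW = 17.89 + 9.97 + 3.78 + 0.75 = 32.39 ≈ 32.4 mm.
Rainfall = ε × PW = 0.29 × 32.4 = 9.4 mm.

PW ≈ 32.4 mm; rainfall ≈ 9.4 mm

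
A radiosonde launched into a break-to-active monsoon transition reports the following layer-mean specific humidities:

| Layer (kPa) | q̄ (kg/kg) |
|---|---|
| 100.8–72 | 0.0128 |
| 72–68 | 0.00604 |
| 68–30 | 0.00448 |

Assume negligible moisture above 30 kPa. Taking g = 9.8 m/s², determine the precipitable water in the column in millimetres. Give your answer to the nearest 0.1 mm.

PW ≈ 57.5 mm

Precipitable water is the column-integrated vapour mass per unit area: PW = (1/g) Σ q̄ Δp, with q in kg/kg and Δp in Pa (1 kg/m² of water = 1 mm).
Layer 100.8–72 kPa: Δp = 288 hPa = 28800 Pa, q̄ = 0.0128 kg/kg → 0.0128 × 28800 / 9.8 = 37.62 mm
Layer 72–68 kPa: Δp = 40 hPa = 4000 Pa, q̄ = 0.00604 kg/kg → 0.00604 × 4000 / 9.8 = 2.47 mm
Layer 68–30 kPa: Δp = 380 hPa = 38000 Pa, q̄ = 0.00448 kg/kg → 0.00448 × 38000 / 9.8 = 17.37 mm
PW = 37.62 + 2.47 + 17.37 = 57.46 ≈ 57.5 mm.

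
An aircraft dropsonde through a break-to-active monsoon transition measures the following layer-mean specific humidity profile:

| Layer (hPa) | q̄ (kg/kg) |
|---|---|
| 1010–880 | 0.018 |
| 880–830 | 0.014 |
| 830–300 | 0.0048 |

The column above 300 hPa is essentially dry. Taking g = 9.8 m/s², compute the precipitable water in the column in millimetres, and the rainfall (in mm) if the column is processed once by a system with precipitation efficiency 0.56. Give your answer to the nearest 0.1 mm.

Precipitable water is the column-integrated vapour mass per unit area: PW = (1/g) Σ q̄ Δp, with q in kg/kg and Δp in Pa (1 kg/m² of water = 1 mm).
Layer 1010–880 hPa: Δp = 130 hPa = 13000 Pa, q̄ = 0.018 kg/kg → 0.018 × 13000 / 9.8 = 23.88 mm
Layer 880–830 hPa: Δp = 50 hPa = 5000 Pa, q̄ = 0.014 kg/kg → 0.014 × 5000 / 9.8 = 7.14 mm
Layer 830–300 hPa: Δp = 530 hPa = 53000 Pa, q̄ = 0.0048 kg/kg → 0.0048 × 53000 / 9.8 = 25.96 mm
PW = 23.88 + 7.14 + 25.96 = 56.98 ≈ 57.0 mm.
Rainfall = ε × PW = 0.56 × 57.0 = 31.9 mm.

PW ≈ 57.0 mm; rainfall ≈ 31.9 mm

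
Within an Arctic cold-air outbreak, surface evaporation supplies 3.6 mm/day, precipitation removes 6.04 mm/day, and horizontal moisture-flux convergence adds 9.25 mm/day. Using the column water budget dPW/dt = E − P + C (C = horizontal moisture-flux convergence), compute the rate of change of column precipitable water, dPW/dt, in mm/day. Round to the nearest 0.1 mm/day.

dPW/dt ≈ 6.8 mm/day

dPW/dt = E − P + C = 3.6 − 6.04 + (9.25) = 6.8 mm/day.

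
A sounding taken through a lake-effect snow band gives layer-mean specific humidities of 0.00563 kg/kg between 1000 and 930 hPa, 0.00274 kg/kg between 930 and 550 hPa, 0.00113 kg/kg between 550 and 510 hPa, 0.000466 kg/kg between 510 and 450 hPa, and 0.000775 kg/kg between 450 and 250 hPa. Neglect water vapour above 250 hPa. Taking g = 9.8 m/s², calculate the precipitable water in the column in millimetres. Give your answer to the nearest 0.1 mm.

Precipitable water is the column-integrated vapour mass per unit area: PW = (1/g) Σ q̄ Δp, with q in kg/kg and Δp in Pa (1 kg/m² of water = 1 mm).
Layer 1000–930 hPa: Δp = 70 hPa = 7000 Pa, q̄ = 0.00563 kg/kg → 0.00563 × 7000 / 9.8 = 4.02 mm
Layer 930–550 hPa: Δp = 380 hPa = 38000 Pa, q̄ = 0.00274 kg/kg → 0.00274 × 38000 / 9.8 = 10.62 mm
Layer 550–510 hPa: Δp = 40 hPa = 4000 Pa, q̄ = 0.00113 kg/kg → 0.00113 × 4000 / 9.8 = 0.46 mm
Layer 510–450 hPa: Δp = 60 hPa = 6000 Pa, q̄ = 0.000466 kg/kg → 0.000466 × 6000 / 9.8 = 0.29 mm
Layer 450–250 hPa: Δp = 200 hPa = 20000 Pa, q̄ = 0.000775 kg/kg → 0.000775 × 20000 / 9.8 = 1.58 mm
PW = 4.02 + 10.62 + 0.46 + 0.29 + 1.58 = 16.97 ≈ 17.0 mm.

PW ≈ 17.0 mm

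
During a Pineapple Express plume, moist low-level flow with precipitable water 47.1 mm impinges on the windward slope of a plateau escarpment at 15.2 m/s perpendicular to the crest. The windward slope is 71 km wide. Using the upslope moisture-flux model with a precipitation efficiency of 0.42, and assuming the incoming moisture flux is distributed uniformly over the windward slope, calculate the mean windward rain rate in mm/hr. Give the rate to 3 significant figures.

Incoming column moisture flux per unit ridge length: F = V × PW = 15.2 × 47.1 = 715.92 mm·m/s.
Spread over the 71 km slope with efficiency ε = 0.42: R = ε·F/W = 0.42 × 715.92 / 71000 m = 4.235e-03 mm/s.
R = 4.235e-03 × 3600 = 15.2 mm/hr.

R ≈ 15.2 mm/hr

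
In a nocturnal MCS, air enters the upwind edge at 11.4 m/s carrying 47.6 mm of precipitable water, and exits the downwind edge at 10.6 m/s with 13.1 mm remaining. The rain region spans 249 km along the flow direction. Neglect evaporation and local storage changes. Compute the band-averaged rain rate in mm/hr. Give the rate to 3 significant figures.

Column moisture flux per unit crosswind length is F = V × PW.
Inflow: F_in = 11.4 × 47.6 = 542.64 mm·m/s
Outflow: F_out = 10.6 × 13.1 = 138.86 mm·m/s
Steady-state rate R = (F_in − F_out)/L = (542.64 − 138.86) / 249000 m = 1.622e-03 mm/s.
R = 1.622e-03 × 3600 = 5.84 mm/hr.

R ≈ 5.84 mm/hr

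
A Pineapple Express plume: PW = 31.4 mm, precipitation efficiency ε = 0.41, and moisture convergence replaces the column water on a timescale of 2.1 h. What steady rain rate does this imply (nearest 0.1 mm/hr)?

R ≈ 6.1 mm/hr

Each overturning extracts ε × PW = 0.41 × 31.4 = 12.874 mm.
Rate = ε·PW / τ = 12.874 / 2.1 h = 6.1 mm/hr.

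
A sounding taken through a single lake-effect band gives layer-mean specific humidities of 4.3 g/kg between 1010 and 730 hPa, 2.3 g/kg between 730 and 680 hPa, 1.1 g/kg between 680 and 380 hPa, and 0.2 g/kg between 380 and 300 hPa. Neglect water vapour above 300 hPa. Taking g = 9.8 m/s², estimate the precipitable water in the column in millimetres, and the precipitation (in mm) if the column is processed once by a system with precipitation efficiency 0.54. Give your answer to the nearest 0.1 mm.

Precipitable water is the column-integrated vapour mass per unit area: PW = (1/g) Σ q̄ Δp, with q in kg/kg and Δp in Pa (1 kg/m² of water = 1 mm).
Layer 1010–730 hPa: Δp = 280 hPa = 28000 Pa, q̄ = 0.0043 kg/kg → 0.0043 × 28000 / 9.8 = 12.29 mm
Layer 730–680 hPa: Δp = 50 hPa = 5000 Pa, q̄ = 0.0023 kg/kg → 0.0023 × 5000 / 9.8 = 1.17 mm
Layer 680–380 hPa: Δp = 300 hPa = 30000 Pa, q̄ = 0.0011 kg/kg → 0.0011 × 30000 / 9.8 = 3.37 mm
Layer 380–300 hPa: Δp = 80 hPa = 8000 Pa, q̄ = 0.0002 kg/kg → 0.0002 × 8000 / 9.8 = 0.16 mm
PW = 12.29 + 1.17 + 3.37 + 0.16 = 16.99 ≈ 17.0 mm.
Precipitation = ε × PW = 0.54 × 17.0 = 9.2 mm.

PW ≈ 17.0 mm; precipitation ≈ 9.2 mm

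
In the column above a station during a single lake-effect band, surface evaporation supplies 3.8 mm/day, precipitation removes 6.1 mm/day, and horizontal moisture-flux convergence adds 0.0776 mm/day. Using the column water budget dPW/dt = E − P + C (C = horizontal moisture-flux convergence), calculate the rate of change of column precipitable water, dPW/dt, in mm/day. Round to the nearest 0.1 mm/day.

dPW/dt = E − P + C = 3.8 − 6.1 + (0.0776) = -2.2 mm/day.

dPW/dt ≈ -2.2 mm/day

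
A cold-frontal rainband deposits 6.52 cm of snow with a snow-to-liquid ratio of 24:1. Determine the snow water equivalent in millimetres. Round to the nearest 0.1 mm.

SWE = snow depth / ratio = 6.52 cm / 24 = 0.272 cm = 2.7 mm.

SWE ≈ 2.7 mm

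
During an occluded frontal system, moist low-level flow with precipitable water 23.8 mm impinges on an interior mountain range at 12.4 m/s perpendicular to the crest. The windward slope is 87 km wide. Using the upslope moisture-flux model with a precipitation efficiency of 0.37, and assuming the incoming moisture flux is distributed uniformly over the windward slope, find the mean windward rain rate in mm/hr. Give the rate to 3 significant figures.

R ≈ 4.52 mm/hr

Incoming column moisture flux per unit ridge length: F = V × PW = 12.4 × 23.8 = 295.12 mm·m/s.
Spread over the 87 km slope with efficiency ε = 0.37: R = ε·F/W = 0.37 × 295.12 / 87000 m = 1.255e-03 mm/s.
R = 1.255e-03 × 3600 = 4.52 mm/hr.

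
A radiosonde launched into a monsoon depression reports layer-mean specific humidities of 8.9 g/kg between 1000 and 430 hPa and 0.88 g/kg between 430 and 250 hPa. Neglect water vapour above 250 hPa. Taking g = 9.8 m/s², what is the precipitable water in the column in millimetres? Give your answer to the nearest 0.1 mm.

Precipitable water is the column-integrated vapour mass per unit area: PW = (1/g) Σ q̄ Δp, with q in kg/kg and Δp in Pa (1 kg/m² of water = 1 mm).
Layer 1000–430 hPa: Δp = 570 hPa = 57000 Pa, q̄ = 0.0089 kg/kg → 0.0089 × 57000 / 9.8 = 51.77 mm
Layer 430–250 hPa: Δp = 180 hPa = 18000 Pa, q̄ = 0.00088 kg/kg → 0.00088 × 18000 / 9.8 = 1.62 mm
PW = 51.77 + 1.62 = 53.39 ≈ 53.4 mm.

PW ≈ 53.4 mm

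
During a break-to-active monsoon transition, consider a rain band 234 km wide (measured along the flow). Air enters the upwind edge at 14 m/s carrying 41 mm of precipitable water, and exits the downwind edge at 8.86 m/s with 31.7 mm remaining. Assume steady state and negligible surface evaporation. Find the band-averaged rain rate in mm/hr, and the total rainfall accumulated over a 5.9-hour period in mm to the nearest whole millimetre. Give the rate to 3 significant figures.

R ≈ 4.51 mm/hr; total ≈ 27 mm

Column moisture flux per unit crosswind length is F = V × PW.
Inflow: F_in = 14 × 41 = 574 mm·m/s
Outflow: F_out = 8.86 × 31.7 = 280.862 mm·m/s
Steady-state rate R = (F_in − F_out)/L = (574 − 280.862) / 234000 m = 1.253e-03 mm/s.
R = 1.253e-03 × 3600 = 4.51 mm/hr.
Over 5.9 h: total = 4.51 × 5.9 = 26.609 ≈ 27 mm.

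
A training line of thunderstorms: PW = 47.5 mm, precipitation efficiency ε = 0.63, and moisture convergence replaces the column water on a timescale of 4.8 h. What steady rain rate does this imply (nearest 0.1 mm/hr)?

Each overturning extracts ε × PW = 0.63 × 47.5 = 29.925 mm.
Rate = ε·PW / τ = 29.925 / 4.8 h = 6.2 mm/hr.

R ≈ 6.2 mm/hr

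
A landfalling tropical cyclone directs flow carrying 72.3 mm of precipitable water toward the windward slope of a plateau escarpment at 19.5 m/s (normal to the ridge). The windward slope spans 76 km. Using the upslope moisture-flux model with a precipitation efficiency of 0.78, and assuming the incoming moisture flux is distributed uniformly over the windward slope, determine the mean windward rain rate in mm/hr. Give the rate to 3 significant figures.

Incoming column moisture flux per unit ridge length: F = V × PW = 19.5 × 72.3 = 1409.85 mm·m/s.
Spread over the 76 km slope with efficiency ε = 0.78: R = ε·F/W = 0.78 × 1409.85 / 76000 m = 1.447e-02 mm/s.
R = 1.447e-02 × 3600 = 52.1 mm/hr.

R ≈ 52.1 mm/hr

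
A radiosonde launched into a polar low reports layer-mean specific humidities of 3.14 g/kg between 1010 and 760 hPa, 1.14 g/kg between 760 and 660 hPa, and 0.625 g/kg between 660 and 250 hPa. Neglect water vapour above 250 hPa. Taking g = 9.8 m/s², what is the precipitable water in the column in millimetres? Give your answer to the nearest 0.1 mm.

PW ≈ 11.8 mm

Precipitable water is the column-integrated vapour mass per unit area: PW = (1/g) Σ q̄ Δp, with q in kg/kg and Δp in Pa (1 kg/m² of water = 1 mm).
Layer 1010–760 hPa: Δp = 250 hPa = 25000 Pa, q̄ = 0.00314 kg/kg → 0.00314 × 25000 / 9.8 = 8.01 mm
Layer 760–660 hPa: Δp = 100 hPa = 10000 Pa, q̄ = 0.00114 kg/kg → 0.00114 × 10000 / 9.8 = 1.16 mm
Layer 660–250 hPa: Δp = 410 hPa = 41000 Pa, q̄ = 0.000625 kg/kg → 0.000625 × 41000 / 9.8 = 2.61 mm
PW = 8.01 + 1.16 + 2.61 = 11.78 ≈ 11.8 mm.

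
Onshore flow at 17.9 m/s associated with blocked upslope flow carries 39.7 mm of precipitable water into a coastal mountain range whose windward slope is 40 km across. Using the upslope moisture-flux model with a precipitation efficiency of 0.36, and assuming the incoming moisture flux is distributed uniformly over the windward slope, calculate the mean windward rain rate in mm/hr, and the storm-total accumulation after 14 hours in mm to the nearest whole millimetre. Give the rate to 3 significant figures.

Incoming column moisture flux per unit ridge length: F = V × PW = 17.9 × 39.7 = 710.63 mm·m/s.
Spread over the 40 km slope with efficiency ε = 0.36: R = ε·F/W = 0.36 × 710.63 / 40000 m = 6.396e-03 mm/s.
R = 6.396e-03 × 3600 = 23.0 mm/hr.
Over 14 h: total = 23.0 × 14 = 322 mm.

R ≈ 23.0 mm/hr; total ≈ 322 mm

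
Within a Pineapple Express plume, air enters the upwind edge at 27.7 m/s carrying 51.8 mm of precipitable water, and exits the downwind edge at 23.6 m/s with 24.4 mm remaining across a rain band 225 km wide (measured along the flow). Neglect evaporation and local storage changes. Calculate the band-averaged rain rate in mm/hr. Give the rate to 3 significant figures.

R ≈ 13.7 mm/hr

Column moisture flux per unit crosswind length is F = V × PW.
Inflow: F_in = 27.7 × 51.8 = 1434.86 mm·m/s
Outflow: F_out = 23.6 × 24.4 = 575.84 mm·m/s
Steady-state rate R = (F_in − F_out)/L = (1434.86 − 575.84) / 225000 m = 3.818e-03 mm/s.
R = 3.818e-03 × 3600 = 13.7 mm/hr.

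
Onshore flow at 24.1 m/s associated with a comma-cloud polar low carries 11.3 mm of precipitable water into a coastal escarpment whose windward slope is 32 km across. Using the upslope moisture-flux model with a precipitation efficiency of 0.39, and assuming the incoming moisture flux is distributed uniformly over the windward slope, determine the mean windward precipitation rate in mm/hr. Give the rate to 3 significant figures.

R ≈ 11.9 mm/hr

Incoming column moisture flux per unit ridge length: F = V × PW = 24.1 × 11.3 = 272.33 mm·m/s.
Spread over the 32 km slope with efficiency ε = 0.39: R = ε·F/W = 0.39 × 272.33 / 32000 m = 3.319e-03 mm/s.
R = 3.319e-03 × 3600 = 11.9 mm/hr.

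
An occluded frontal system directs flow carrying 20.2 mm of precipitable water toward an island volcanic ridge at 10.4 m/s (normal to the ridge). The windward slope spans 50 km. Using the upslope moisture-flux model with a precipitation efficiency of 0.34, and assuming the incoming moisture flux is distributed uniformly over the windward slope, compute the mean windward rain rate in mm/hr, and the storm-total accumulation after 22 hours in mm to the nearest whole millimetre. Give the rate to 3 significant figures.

R ≈ 5.14 mm/hr; total ≈ 113 mm

Incoming column moisture flux per unit ridge length: F = V × PW = 10.4 × 20.2 = 210.08 mm·m/s.
Spread over the 50 km slope with efficiency ε = 0.34: R = ε·F/W = 0.34 × 210.08 / 50000 m = 1.429e-03 mm/s.
R = 1.429e-03 × 3600 = 5.14 mm/hr.
Over 22 h: total = 5.14 × 22 = 113.08 ≈ 113 mm.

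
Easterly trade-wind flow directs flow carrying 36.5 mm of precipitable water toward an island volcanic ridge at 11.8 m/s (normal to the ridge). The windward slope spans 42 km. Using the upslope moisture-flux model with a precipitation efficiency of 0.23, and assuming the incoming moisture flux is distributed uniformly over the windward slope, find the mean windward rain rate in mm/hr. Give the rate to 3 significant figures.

R ≈ 8.49 mm/hr

Incoming column moisture flux per unit ridge length: F = V × PW = 11.8 × 36.5 = 430.7 mm·m/s.
Spread over the 42 km slope with efficiency ε = 0.23: R = ε·F/W = 0.23 × 430.7 / 42000 m = 2.359e-03 mm/s.
R = 2.359e-03 × 3600 = 8.49 mm/hr.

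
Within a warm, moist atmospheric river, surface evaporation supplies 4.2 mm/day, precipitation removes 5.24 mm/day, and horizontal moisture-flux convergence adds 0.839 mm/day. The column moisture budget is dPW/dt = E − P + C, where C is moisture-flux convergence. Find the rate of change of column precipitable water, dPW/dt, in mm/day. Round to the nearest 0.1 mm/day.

dPW/dt = E − P + C = 4.2 − 5.24 + (0.839) = -0.2 mm/day.

dPW/dt ≈ -0.2 mm/day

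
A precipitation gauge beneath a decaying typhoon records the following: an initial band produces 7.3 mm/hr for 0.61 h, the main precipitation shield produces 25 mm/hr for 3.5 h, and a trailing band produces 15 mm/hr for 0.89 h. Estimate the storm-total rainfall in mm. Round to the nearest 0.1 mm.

Total = Σ Rᵢ Δtᵢ = 7.3 × 0.61 + 25 × 3.5 + 15 × 0.89
      = 4.453 + 87.5 + 13.35 = 105.3 mm.

total ≈ 105.3 mm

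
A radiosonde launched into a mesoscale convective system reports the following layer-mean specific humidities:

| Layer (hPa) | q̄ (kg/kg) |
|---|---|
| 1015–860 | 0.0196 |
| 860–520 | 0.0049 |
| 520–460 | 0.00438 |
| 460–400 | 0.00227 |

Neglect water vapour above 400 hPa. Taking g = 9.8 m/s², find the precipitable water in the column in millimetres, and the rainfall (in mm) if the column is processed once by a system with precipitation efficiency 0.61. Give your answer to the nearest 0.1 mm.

PW ≈ 52.1 mm; rainfall ≈ 31.8 mm

Precipitable water is the column-integrated vapour mass per unit area: PW = (1/g) Σ q̄ Δp, with q in kg/kg and Δp in Pa (1 kg/m² of water = 1 mm).
Layer 1015–860 hPa: Δp = 155 hPa = 15500 Pa, q̄ = 0.0196 kg/kg → 0.0196 × 15500 / 9.8 = 31.00 mm
Layer 860–520 hPa: Δp = 340 hPa = 34000 Pa, q̄ = 0.0049 kg/kg → 0.0049 × 34000 / 9.8 = 17.00 mm
Layer 520–460 hPa: Δp = 60 hPa = 6000 Pa, q̄ = 0.00438 kg/kg → 0.00438 × 6000 / 9.8 = 2.68 mm
Layer 460–400 hPa: Δp = 60 hPa = 6000 Pa, q̄ = 0.00227 kg/kg → 0.00227 × 6000 / 9.8 = 1.39 mm
PW = 31.00 + 17.00 + 2.68 + 1.39 = 52.07 ≈ 52.1 mm.
Rainfall = ε × PW = 0.61 × 52.1 = 31.8 mm.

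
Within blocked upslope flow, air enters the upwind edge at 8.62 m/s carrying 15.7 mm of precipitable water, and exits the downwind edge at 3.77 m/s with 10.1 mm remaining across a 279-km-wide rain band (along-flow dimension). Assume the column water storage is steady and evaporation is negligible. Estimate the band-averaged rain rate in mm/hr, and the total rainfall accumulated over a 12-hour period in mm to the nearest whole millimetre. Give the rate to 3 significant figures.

R ≈ 1.25 mm/hr; total ≈ 15 mm

Column moisture flux per unit crosswind length is F = V × PW.
Inflow: F_in = 8.62 × 15.7 = 135.334 mm·m/s
Outflow: F_out = 3.77 × 10.1 = 38.077 mm·m/s
Steady-state rate R = (F_in − F_out)/L = (135.334 − 38.077) / 279000 m = 3.486e-04 mm/s.
R = 3.486e-04 × 3600 = 1.25 mm/hr.
Over 12 h: total = 1.25 × 12 = 15 mm.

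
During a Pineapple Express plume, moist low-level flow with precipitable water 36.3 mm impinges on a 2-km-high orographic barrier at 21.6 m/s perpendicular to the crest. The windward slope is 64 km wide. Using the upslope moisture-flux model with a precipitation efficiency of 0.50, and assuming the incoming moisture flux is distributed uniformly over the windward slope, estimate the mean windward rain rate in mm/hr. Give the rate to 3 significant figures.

R ≈ 22.1 mm/hr

Incoming column moisture flux per unit ridge length: F = V × PW = 21.6 × 36.3 = 784.08 mm·m/s.
Spread over the 64 km slope with efficiency ε = 0.50: R = ε·F/W = 0.50 × 784.08 / 64000 m = 6.126e-03 mm/s.
R = 6.126e-03 × 3600 = 22.1 mm/hr.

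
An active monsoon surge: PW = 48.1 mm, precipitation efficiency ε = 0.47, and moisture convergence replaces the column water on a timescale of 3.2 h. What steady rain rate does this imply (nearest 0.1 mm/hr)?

R ≈ 7.1 mm/hr

Each overturning extracts ε × PW = 0.47 × 48.1 = 22.607 mm.
Rate = ε·PW / τ = 22.607 / 3.2 h = 7.1 mm/hr.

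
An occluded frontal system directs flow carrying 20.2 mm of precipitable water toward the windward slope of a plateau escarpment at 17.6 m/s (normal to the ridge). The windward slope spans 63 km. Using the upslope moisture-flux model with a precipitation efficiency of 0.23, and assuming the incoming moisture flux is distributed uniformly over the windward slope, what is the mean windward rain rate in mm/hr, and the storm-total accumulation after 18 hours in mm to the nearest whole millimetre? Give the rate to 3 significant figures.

Incoming column moisture flux per unit ridge length: F = V × PW = 17.6 × 20.2 = 355.52 mm·m/s.
Spread over the 63 km slope with efficiency ε = 0.23: R = ε·F/W = 0.23 × 355.52 / 63000 m = 1.298e-03 mm/s.
R = 1.298e-03 × 3600 = 4.67 mm/hr.
Over 18 h: total = 4.67 × 18 = 84.06 ≈ 84 mm.

R ≈ 4.67 mm/hr; total ≈ 84 mm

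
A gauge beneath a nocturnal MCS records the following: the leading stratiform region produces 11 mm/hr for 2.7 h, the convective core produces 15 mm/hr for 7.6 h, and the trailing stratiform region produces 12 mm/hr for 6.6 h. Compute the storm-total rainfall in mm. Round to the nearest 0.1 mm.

total ≈ 222.9 mm

Total = Σ Rᵢ Δtᵢ = 11 × 2.7 + 15 × 7.6 + 12 × 6.6
      = 29.7 + 114 + 79.2 = 222.9 mm.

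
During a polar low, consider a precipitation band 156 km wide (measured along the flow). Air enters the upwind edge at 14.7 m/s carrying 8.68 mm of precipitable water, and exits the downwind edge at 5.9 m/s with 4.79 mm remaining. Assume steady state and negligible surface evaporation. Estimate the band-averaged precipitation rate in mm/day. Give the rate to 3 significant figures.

R ≈ 55.0 mm/day

Column moisture flux per unit crosswind length is F = V × PW.
Inflow: F_in = 14.7 × 8.68 = 127.596 mm·m/s
Outflow: F_out = 5.9 × 4.79 = 28.261 mm·m/s
Steady-state rate R = (F_in − F_out)/L = (127.596 − 28.261) / 156000 m = 6.368e-04 mm/s.
R = 6.368e-04 × 3600 × 24 = 55.0 mm/day.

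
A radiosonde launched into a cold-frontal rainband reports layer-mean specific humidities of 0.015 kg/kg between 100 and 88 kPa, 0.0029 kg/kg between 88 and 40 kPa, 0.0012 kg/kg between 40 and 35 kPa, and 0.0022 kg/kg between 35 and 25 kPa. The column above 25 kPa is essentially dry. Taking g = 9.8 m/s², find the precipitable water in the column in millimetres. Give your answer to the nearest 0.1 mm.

PW ≈ 35.4 mm

Precipitable water is the column-integrated vapour mass per unit area: PW = (1/g) Σ q̄ Δp, with q in kg/kg and Δp in Pa (1 kg/m² of water = 1 mm).
Layer 100–88 kPa: Δp = 120 hPa = 12000 Pa, q̄ = 0.015 kg/kg → 0.015 × 12000 / 9.8 = 18.37 mm
Layer 88–40 kPa: Δp = 480 hPa = 48000 Pa, q̄ = 0.0029 kg/kg → 0.0029 × 48000 / 9.8 = 14.20 mm
Layer 40–35 kPa: Δp = 50 hPa = 5000 Pa, q̄ = 0.0012 kg/kg → 0.0012 × 5000 / 9.8 = 0.61 mm
Layer 35–25 kPa: Δp = 100 hPa = 10000 Pa, q̄ = 0.0022 kg/kg → 0.0022 × 10000 / 9.8 = 2.24 mm
PW = 18.37 + 14.20 + 0.61 + 2.24 = 35.42 ≈ 35.4 mm.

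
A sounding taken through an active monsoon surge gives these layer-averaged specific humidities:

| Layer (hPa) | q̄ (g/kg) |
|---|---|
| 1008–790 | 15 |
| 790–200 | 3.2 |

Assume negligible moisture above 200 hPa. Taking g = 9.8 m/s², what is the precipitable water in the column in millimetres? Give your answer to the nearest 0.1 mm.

PW ≈ 52.6 mm

Precipitable water is the column-integrated vapour mass per unit area: PW = (1/g) Σ q̄ Δp, with q in kg/kg and Δp in Pa (1 kg/m² of water = 1 mm).
Layer 1008–790 hPa: Δp = 218 hPa = 21800 Pa, q̄ = 0.015 kg/kg → 0.015 × 21800 / 9.8 = 33.37 mm
Layer 790–200 hPa: Δp = 590 hPa = 59000 Pa, q̄ = 0.0032 kg/kg → 0.0032 × 59000 / 9.8 = 19.27 mm
PW = 33.37 + 19.27 = 52.64 ≈ 52.6 mm.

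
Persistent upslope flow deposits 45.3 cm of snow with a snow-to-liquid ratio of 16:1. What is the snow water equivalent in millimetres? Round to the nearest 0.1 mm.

SWE = snow depth / ratio = 45.3 cm / 16 = 2.831 cm = 28.3 mm.

SWE ≈ 28.3 mm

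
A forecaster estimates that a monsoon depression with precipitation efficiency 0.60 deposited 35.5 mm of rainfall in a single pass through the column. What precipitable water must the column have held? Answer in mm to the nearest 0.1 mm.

PW ≈ 59.2 mm

PW = rainfall / ε = 35.5 / 0.60 = 59.2 mm.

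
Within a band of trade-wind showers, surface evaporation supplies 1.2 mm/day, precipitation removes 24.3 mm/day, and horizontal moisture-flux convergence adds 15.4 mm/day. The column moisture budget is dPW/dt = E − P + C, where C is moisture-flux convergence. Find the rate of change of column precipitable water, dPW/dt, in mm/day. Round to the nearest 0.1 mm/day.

dPW/dt ≈ -7.7 mm/day

dPW/dt = E − P + C = 1.2 − 24.3 + (15.4) = -7.7 mm/day.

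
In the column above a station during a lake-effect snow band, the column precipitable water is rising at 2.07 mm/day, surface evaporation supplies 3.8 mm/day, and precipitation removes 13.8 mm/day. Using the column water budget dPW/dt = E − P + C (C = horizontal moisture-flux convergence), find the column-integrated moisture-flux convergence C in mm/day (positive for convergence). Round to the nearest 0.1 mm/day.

dPW/dt = +2.07 mm/day.
C = dPW/dt − E + P = (+2.07) − 3.8 + 13.8 = 12.1 mm/day.

C ≈ 12.1 mm/day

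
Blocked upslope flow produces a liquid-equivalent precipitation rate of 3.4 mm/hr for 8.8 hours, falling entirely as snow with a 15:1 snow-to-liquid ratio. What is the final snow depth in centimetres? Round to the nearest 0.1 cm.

snow depth ≈ 44.9 cm

Liquid-equivalent depth = 3.4 × 8.8 = 29.92 mm.
Snow depth = 29.92 mm × 15 = 448.8 mm = 44.9 cm.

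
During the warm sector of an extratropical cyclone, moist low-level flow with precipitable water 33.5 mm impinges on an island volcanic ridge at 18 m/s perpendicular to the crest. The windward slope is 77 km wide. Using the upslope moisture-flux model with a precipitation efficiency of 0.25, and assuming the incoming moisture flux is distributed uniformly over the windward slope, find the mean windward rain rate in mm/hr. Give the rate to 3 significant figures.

Incoming column moisture flux per unit ridge length: F = V × PW = 18 × 33.5 = 603 mm·m/s.
Spread over the 77 km slope with efficiency ε = 0.25: R = ε·F/W = 0.25 × 603 / 77000 m = 1.958e-03 mm/s.
R = 1.958e-03 × 3600 = 7.05 mm/hr.

R ≈ 7.05 mm/hr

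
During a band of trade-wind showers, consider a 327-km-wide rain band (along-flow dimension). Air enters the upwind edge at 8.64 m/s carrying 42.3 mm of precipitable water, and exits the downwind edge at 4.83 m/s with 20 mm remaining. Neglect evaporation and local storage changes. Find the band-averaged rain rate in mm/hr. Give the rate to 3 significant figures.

R ≈ 2.96 mm/hr

Column moisture flux per unit crosswind length is F = V × PW.
Inflow: F_in = 8.64 × 42.3 = 365.472 mm·m/s
Outflow: F_out = 4.83 × 20 = 96.6 mm·m/s
Steady-state rate R = (F_in − F_out)/L = (365.472 − 96.6) / 327000 m = 8.222e-04 mm/s.
R = 8.222e-04 × 3600 = 2.96 mm/hr.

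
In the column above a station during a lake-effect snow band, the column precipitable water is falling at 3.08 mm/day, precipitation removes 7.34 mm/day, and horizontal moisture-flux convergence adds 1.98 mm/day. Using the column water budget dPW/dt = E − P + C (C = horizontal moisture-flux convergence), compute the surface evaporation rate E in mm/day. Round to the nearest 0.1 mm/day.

E ≈ 2.3 mm/day

dPW/dt = -3.08 mm/day.
E = dPW/dt + P − C = (-3.08) + 7.34 − (1.98) = 2.3 mm/day.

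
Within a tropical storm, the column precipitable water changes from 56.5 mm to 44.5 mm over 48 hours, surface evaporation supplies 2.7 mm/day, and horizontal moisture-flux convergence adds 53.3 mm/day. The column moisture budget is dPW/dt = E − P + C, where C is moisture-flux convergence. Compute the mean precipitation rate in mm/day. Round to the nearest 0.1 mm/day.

dPW/dt = (44.5 − 56.5) mm / (48/24 day) = -6.000 mm/day.
P = E + C − dPW/dt = 2.7 + (53.3) − (-6.000) = 62.0 mm/day.

P ≈ 62.0 mm/day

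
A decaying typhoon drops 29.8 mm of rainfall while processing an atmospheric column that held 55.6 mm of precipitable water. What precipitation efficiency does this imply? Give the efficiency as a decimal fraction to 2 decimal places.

ε = rainfall / PW = 29.8 / 55.6 = 0.54.

ε ≈ 0.54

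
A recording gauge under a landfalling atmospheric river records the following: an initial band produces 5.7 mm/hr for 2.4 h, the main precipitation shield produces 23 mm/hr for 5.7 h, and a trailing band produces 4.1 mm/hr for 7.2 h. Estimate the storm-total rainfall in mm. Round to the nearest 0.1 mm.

total ≈ 174.3 mm

Total = Σ Rᵢ Δtᵢ = 5.7 × 2.4 + 23 × 5.7 + 4.1 × 7.2
      = 13.68 + 131.1 + 29.52 = 174.3 mm.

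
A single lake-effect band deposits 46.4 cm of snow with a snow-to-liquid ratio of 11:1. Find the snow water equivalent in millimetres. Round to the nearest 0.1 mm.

SWE ≈ 42.2 mm

SWE = snow depth / ratio = 46.4 cm / 11 = 4.218 cm = 42.2 mm.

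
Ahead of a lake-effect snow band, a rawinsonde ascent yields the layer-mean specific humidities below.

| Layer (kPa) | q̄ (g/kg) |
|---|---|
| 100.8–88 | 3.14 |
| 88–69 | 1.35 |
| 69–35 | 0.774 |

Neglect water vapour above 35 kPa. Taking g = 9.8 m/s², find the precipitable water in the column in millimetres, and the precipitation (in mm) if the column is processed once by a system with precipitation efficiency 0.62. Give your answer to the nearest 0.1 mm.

PW ≈ 9.4 mm; precipitation ≈ 5.8 mm

Precipitable water is the column-integrated vapour mass per unit area: PW = (1/g) Σ q̄ Δp, with q in kg/kg and Δp in Pa (1 kg/m² of water = 1 mm).
Layer 100.8–88 kPa: Δp = 128 hPa = 12800 Pa, q̄ = 0.00314 kg/kg → 0.00314 × 12800 / 9.8 = 4.10 mm
Layer 88–69 kPa: Δp = 190 hPa = 19000 Pa, q̄ = 0.00135 kg/kg → 0.00135 × 19000 / 9.8 = 2.62 mm
Layer 69–35 kPa: Δp = 340 hPa = 34000 Pa, q̄ = 0.000774 kg/kg → 0.000774 × 34000 / 9.8 = 2.69 mm
PW = 4.10 + 2.62 + 2.69 = 9.41 ≈ 9.4 mm.
Precipitation = ε × PW = 0.62 × 9.4 = 5.8 mm.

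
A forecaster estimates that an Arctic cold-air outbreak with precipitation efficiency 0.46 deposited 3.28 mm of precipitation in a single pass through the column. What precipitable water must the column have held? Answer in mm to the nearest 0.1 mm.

PW ≈ 7.1 mm

PW = precipitation / ε = 3.28 / 0.46 = 7.1 mm.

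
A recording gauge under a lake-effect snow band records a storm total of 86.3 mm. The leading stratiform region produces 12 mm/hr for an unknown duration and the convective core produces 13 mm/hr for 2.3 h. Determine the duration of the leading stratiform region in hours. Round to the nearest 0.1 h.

duration ≈ 4.7 h

Known phases: 13 × 2.3 = 29.9 mm.
Remaining depth = 86.3 − 29.9 = 56.4 mm.
Duration = 56.4 / 12 = 4.7 h.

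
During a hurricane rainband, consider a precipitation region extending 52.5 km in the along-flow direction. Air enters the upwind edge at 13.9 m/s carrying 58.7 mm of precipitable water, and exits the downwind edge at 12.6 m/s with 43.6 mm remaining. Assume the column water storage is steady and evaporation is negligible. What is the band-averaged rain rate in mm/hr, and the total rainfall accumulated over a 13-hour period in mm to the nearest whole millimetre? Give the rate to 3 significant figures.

Column moisture flux per unit crosswind length is F = V × PW.
Inflow: F_in = 13.9 × 58.7 = 815.93 mm·m/s
Outflow: F_out = 12.6 × 43.6 = 549.36 mm·m/s
Steady-state rate R = (F_in − F_out)/L = (815.93 − 549.36) / 52500 m = 5.078e-03 mm/s.
R = 5.078e-03 × 3600 = 18.3 mm/hr.
Over 13 h: total = 18.3 × 13 = 237.9 ≈ 238 mm.

R ≈ 18.3 mm/hr; total ≈ 238 mm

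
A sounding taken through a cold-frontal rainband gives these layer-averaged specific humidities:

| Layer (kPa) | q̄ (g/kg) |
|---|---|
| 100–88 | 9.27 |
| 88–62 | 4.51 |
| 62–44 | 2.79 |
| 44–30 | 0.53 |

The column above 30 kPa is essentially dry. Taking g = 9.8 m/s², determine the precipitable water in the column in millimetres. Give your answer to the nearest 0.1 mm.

PW ≈ 29.2 mm

Precipitable water is the column-integrated vapour mass per unit area: PW = (1/g) Σ q̄ Δp, with q in kg/kg and Δp in Pa (1 kg/m² of water = 1 mm).
Layer 100–88 kPa: Δp = 120 hPa = 12000 Pa, q̄ = 0.00927 kg/kg → 0.00927 × 12000 / 9.8 = 11.35 mm
Layer 88–62 kPa: Δp = 260 hPa = 26000 Pa, q̄ = 0.00451 kg/kg → 0.00451 × 26000 / 9.8 = 11.97 mm
Layer 62–44 kPa: Δp = 180 hPa = 18000 Pa, q̄ = 0.00279 kg/kg → 0.00279 × 18000 / 9.8 = 5.12 mm
Layer 44–30 kPa: Δp = 140 hPa = 14000 Pa, q̄ = 0.00053 kg/kg → 0.00053 × 14000 / 9.8 = 0.76 mm
PW = 11.35 + 11.97 + 5.12 + 0.76 = 29.20 ≈ 29.2 mm.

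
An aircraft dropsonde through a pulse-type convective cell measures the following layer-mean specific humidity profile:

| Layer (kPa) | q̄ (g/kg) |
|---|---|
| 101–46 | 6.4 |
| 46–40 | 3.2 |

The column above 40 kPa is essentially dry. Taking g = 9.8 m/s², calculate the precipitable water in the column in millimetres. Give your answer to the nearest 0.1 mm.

Precipitable water is the column-integrated vapour mass per unit area: PW = (1/g) Σ q̄ Δp, with q in kg/kg and Δp in Pa (1 kg/m² of water = 1 mm).
Layer 101–46 kPa: Δp = 550 hPa = 55000 Pa, q̄ = 0.0064 kg/kg → 0.0064 × 55000 / 9.8 = 35.92 mm
Layer 46–40 kPa: Δp = 60 hPa = 6000 Pa, q̄ = 0.0032 kg/kg → 0.0032 × 6000 / 9.8 = 1.96 mm
PW = 35.92 + 1.96 = 37.88 ≈ 37.9 mm.

PW ≈ 37.9 mm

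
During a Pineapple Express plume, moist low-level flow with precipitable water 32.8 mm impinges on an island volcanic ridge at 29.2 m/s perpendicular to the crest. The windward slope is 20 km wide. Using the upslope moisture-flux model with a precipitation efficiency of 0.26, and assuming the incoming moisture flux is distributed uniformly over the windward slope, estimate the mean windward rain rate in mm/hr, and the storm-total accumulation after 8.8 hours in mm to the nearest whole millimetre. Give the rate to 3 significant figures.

R ≈ 44.8 mm/hr; total ≈ 394 mm

Incoming column moisture flux per unit ridge length: F = V × PW = 29.2 × 32.8 = 957.76 mm·m/s.
Spread over the 20 km slope with efficiency ε = 0.26: R = ε·F/W = 0.26 × 957.76 / 20000 m = 1.245e-02 mm/s.
R = 1.245e-02 × 3600 = 44.8 mm/hr.
Over 8.8 h: total = 44.8 × 8.8 = 394.24 ≈ 394 mm.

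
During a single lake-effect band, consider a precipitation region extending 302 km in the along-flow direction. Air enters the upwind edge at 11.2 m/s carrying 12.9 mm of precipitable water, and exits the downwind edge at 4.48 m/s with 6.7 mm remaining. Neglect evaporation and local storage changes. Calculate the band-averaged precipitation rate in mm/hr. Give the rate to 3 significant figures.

R ≈ 1.36 mm/hr

Column moisture flux per unit crosswind length is F = V × PW.
Inflow: F_in = 11.2 × 12.9 = 144.48 mm·m/s
Outflow: F_out = 4.48 × 6.7 = 30.016 mm·m/s
Steady-state rate R = (F_in − F_out)/L = (144.48 − 30.016) / 302000 m = 3.790e-04 mm/s.
R = 3.790e-04 × 3600 = 1.36 mm/hr.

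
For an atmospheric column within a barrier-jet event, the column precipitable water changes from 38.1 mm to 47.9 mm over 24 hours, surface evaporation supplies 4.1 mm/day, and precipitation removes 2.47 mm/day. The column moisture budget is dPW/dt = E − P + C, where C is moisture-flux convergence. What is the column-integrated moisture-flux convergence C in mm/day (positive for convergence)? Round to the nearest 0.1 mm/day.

C ≈ 8.2 mm/day

dPW/dt = (47.9 − 38.1) mm / (24/24 day) = +9.800 mm/day.
C = dPW/dt − E + P = (+9.800) − 4.1 + 2.47 = 8.2 mm/day.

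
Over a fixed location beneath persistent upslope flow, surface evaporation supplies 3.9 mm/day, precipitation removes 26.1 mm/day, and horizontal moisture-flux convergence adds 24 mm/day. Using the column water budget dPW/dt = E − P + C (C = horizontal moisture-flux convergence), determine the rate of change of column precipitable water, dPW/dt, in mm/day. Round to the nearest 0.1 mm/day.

dPW/dt ≈ 1.8 mm/day

dPW/dt = E − P + C = 3.9 − 26.1 + (24) = 1.8 mm/day.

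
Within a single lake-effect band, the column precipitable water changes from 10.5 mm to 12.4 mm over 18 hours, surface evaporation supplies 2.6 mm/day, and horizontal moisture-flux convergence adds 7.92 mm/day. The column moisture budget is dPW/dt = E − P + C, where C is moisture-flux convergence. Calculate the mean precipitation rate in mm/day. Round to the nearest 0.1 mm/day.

P ≈ 8.0 mm/day

dPW/dt = (12.4 − 10.5) mm / (18/24 day) = +2.533 mm/day.
P = E + C − dPW/dt = 2.6 + (7.92) − (+2.533) = 8.0 mm/day.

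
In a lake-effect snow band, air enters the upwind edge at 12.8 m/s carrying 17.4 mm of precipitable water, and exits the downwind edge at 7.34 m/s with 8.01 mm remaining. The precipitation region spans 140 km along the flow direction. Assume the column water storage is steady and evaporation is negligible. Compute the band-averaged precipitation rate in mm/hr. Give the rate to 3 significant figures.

Column moisture flux per unit crosswind length is F = V × PW.
Inflow: F_in = 12.8 × 17.4 = 222.72 mm·m/s
Outflow: F_out = 7.34 × 8.01 = 58.7934 mm·m/s
Steady-state rate R = (F_in − F_out)/L = (222.72 − 58.7934) / 140000 m = 1.171e-03 mm/s.
R = 1.171e-03 × 3600 = 4.22 mm/hr.

R ≈ 4.22 mm/hr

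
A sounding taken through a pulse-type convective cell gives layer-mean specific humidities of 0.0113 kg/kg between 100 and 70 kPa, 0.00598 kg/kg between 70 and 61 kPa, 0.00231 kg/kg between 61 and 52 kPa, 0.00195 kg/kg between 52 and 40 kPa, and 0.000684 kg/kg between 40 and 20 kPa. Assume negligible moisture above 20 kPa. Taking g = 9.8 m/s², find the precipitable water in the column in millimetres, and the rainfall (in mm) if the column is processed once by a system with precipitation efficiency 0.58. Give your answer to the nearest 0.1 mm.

Precipitable water is the column-integrated vapour mass per unit area: PW = (1/g) Σ q̄ Δp, with q in kg/kg and Δp in Pa (1 kg/m² of water = 1 mm).
Layer 100–70 kPa: Δp = 300 hPa = 30000 Pa, q̄ = 0.0113 kg/kg → 0.0113 × 30000 / 9.8 = 34.59 mm
Layer 70–61 kPa: Δp = 90 hPa = 9000 Pa, q̄ = 0.00598 kg/kg → 0.00598 × 9000 / 9.8 = 5.49 mm
Layer 61–52 kPa: Δp = 90 hPa = 9000 Pa, q̄ = 0.00231 kg/kg → 0.00231 × 9000 / 9.8 = 2.12 mm
Layer 52–40 kPa: Δp = 120 hPa = 12000 Pa, q̄ = 0.00195 kg/kg → 0.00195 × 12000 / 9.8 = 2.39 mm
Layer 40–20 kPa: Δp = 200 hPa = 20000 Pa, q̄ = 0.000684 kg/kg → 0.000684 × 20000 / 9.8 = 1.40 mm
PW = 34.59 + 5.49 + 2.12 + 2.39 + 1.40 = 45.99 ≈ 46.0 mm.
Rainfall = ε × PW = 0.58 × 46.0 = 26.7 mm.

PW ≈ 46.0 mm; rainfall ≈ 26.7 mm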